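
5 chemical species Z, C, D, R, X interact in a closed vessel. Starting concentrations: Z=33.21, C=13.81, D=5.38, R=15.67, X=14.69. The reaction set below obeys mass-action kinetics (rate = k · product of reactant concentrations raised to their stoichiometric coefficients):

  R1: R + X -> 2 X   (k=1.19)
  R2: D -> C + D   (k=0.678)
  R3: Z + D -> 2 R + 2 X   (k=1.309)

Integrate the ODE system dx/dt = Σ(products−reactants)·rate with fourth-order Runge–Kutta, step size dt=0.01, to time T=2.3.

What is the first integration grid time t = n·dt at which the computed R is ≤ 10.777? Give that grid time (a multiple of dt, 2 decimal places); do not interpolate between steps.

Threshold first reached at t = 0.03

RK4 with dt=0.01: 230 steps to T=2.3. Trajectory (selected grid times):
t=0.00: Z=33.21 C=13.81 D=5.38 R=15.67 X=14.69
t=0.02: Z=30.19 C=13.86 D=2.36 R=13.72 X=28.72
t=0.03: Z=29.43 C=13.87 D=1.60 R=10.63 X=34.85
t=0.26: Z=27.83 C=13.90 D=0.00 R=0.00 X=51.88
t=0.51: Z=27.83 C=13.90 D=0.00 R=0.00 X=51.88
t=0.77: Z=27.83 C=13.90 D=0.00 R=0.00 X=51.88
t=1.02: Z=27.83 C=13.90 D=0.00 R=0.00 X=51.88
t=1.28: Z=27.83 C=13.90 D=0.00 R=0.00 X=51.88
t=1.53: Z=27.83 C=13.90 D=0.00 R=0.00 X=51.88
t=1.79: Z=27.83 C=13.90 D=0.00 R=0.00 X=51.88
t=2.04: Z=27.83 C=13.90 D=0.00 R=0.00 X=51.88
t=2.30: Z=27.83 C=13.90 D=0.00 R=0.00 X=51.88
R(0.02)=13.718 > 10.777 but R(0.03)=10.632 ≤ 10.777, so the first grid time is t=0.03.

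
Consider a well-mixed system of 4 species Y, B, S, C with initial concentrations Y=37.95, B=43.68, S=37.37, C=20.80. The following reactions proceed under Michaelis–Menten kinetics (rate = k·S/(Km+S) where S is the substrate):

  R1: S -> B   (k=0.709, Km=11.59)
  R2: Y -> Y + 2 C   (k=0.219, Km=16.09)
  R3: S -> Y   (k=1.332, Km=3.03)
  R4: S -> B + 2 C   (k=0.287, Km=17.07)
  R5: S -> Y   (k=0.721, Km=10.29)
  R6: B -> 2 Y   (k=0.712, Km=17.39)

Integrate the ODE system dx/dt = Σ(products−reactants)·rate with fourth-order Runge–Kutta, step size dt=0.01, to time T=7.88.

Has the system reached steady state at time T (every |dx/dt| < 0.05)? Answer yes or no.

Steady state at T: no

RK4 with dt=0.01: 788 steps to T=7.88. Trajectory (selected grid times):
t=0.00: Y=37.95 B=43.68 S=37.37 C=20.80
t=0.88: Y=40.42 B=43.88 S=35.15 C=21.42
t=1.75: Y=42.86 B=44.06 S=32.98 C=22.02
t=2.63: Y=45.31 B=44.23 S=30.81 C=22.64
t=3.50: Y=47.71 B=44.39 S=28.68 C=23.24
t=4.38: Y=50.13 B=44.53 S=26.57 C=23.84
t=5.25: Y=52.51 B=44.66 S=24.51 C=24.43
t=6.13: Y=54.89 B=44.78 S=22.47 C=25.02
t=7.00: Y=57.22 B=44.87 S=20.49 C=25.59
t=7.88: Y=59.55 B=44.94 S=18.54 C=26.16
Rates at T: R1=0.4362, R2=0.1724, R3=1.1449, R4=0.1494, R5=0.4636, R6=0.5134
dx/dt at T (Σ net stoichiometry × rate): Y=+2.6352, B=+0.0723, S=-2.1941, C=+0.6436
Largest |dx/dt| is |+2.6352| (Y) ≥ 0.05 → not steady.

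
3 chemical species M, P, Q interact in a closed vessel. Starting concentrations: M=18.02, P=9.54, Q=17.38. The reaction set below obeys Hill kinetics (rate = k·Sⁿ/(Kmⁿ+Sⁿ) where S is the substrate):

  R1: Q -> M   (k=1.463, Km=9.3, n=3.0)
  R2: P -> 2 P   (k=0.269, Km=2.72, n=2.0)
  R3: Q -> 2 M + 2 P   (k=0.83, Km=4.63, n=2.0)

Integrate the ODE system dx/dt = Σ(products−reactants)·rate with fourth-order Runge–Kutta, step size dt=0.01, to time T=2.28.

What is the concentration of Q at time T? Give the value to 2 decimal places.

Q at T = 12.96

RK4 with dt=0.01: 228 steps to T=2.28. Trajectory (selected grid times):
t=0.00: M=18.02 P=9.54 Q=17.38
t=0.25: M=18.72 P=9.99 Q=16.87
t=0.51: M=19.45 P=10.45 Q=16.35
t=0.76: M=20.14 P=10.90 Q=15.85
t=1.01: M=20.82 P=11.35 Q=15.36
t=1.27: M=21.52 P=11.81 Q=14.85
t=1.52: M=22.19 P=12.25 Q=14.37
t=1.77: M=22.85 P=12.69 Q=13.90
t=2.03: M=23.53 P=13.14 Q=13.42
t=2.28: M=24.17 P=13.58 Q=12.96
Read off Q at T=2.28: 12.96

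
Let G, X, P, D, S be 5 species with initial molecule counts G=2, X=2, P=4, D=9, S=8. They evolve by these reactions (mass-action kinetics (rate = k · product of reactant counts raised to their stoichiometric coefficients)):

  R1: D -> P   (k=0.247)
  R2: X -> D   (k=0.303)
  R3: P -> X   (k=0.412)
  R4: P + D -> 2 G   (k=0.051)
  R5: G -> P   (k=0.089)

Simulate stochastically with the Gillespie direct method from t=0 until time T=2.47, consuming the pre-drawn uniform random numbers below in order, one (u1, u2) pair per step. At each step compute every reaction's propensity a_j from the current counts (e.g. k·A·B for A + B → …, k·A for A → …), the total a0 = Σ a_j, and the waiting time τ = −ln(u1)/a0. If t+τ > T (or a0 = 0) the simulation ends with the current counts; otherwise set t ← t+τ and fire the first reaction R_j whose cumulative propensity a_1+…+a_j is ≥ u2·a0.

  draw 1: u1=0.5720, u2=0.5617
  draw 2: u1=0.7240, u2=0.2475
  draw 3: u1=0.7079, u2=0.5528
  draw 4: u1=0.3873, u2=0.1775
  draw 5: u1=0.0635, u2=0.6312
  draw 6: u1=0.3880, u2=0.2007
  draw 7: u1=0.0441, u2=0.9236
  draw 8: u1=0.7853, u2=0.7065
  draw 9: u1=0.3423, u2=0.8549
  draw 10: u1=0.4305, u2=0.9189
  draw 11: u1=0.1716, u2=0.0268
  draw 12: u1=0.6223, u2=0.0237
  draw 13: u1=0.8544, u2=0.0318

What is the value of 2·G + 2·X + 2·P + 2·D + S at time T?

Check how each reaction changes W = 2·G + 2·X + 2·P + 2·D + S (weight of products minus weight of reactants):
R1: D -> P: (2·1) − (2·1) = 2 − 2 = 0
R2: X -> D: (2·1) − (2·1) = 2 − 2 = 0
R3: P -> X: (2·1) − (2·1) = 2 − 2 = 0
R4: P + D -> 2 G: (2·2) − (2·1 + 2·1) = 4 − 4 = 0
R5: G -> P: (2·1) − (2·1) = 2 − 2 = 0
Every reaction leaves W unchanged, so W is conserved and no simulation is needed: W(T) = W(0) = 2·2 + 2·2 + 2·4 + 2·9 + 8 = 42

Value at T = 42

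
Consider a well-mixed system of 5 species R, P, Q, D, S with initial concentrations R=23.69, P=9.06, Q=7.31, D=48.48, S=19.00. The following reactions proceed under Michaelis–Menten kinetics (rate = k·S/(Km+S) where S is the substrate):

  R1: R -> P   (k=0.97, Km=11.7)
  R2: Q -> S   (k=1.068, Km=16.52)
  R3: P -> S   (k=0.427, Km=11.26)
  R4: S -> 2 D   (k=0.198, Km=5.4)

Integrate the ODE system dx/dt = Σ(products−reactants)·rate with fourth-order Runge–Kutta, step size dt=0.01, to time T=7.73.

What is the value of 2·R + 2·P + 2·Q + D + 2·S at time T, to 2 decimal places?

Value at T = 166.60

Check how each reaction changes W = 2·R + 2·P + 2·Q + D + 2·S (weight of products minus weight of reactants):
R1: R -> P: (2·1) − (2·1) = 2 − 2 = 0
R2: Q -> S: (2·1) − (2·1) = 2 − 2 = 0
R3: P -> S: (2·1) − (2·1) = 2 − 2 = 0
R4: S -> 2 D: (1·2) − (2·1) = 2 − 2 = 0
Every reaction leaves W unchanged, so W is conserved and no simulation is needed: W(T) = W(0) = 2·23.69 + 2·9.06 + 2·7.31 + 48.48 + 2·19.00 = 166.60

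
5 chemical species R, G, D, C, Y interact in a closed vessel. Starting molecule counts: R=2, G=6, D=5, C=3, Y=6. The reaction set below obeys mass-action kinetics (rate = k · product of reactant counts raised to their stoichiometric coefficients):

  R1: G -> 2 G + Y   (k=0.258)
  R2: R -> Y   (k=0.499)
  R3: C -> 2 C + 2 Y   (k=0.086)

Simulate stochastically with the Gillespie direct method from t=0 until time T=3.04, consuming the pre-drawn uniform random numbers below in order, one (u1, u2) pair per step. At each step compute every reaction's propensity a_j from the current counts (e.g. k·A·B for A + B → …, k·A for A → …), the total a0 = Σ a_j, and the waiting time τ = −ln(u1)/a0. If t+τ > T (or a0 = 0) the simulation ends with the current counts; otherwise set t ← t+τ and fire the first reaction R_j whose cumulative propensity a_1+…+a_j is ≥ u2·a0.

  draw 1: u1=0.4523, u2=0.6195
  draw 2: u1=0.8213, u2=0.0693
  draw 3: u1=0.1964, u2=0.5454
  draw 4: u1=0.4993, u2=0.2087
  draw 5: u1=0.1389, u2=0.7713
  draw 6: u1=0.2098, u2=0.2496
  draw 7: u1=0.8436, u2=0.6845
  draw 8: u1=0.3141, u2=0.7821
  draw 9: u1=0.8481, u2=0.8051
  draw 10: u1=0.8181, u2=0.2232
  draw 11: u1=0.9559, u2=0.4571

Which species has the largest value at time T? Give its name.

t=0.000: R=2 G=6 D=5 C=3 Y=6
Draw 1: a1=1.548, a2=0.998, a3=0.258, a0=2.804; τ=−ln(0.4523)/2.804=0.283 → t=0.283; u2·a0=0.6195·2.804=1.737; a1=1.548 < 1.737 ≤ a1+a2=2.546 → R2 fires; R=1 G=6 D=5 C=3 Y=7
Draw 2: a1=1.548, a2=0.499, a3=0.258, a0=2.305; τ=−ln(0.8213)/2.305=0.085 → t=0.368; u2·a0=0.0693·2.305=0.160 ≤ a1=1.548 → R1 fires; R=1 G=7 D=5 C=3 Y=8
Draw 3: a1=1.806, a2=0.499, a3=0.258, a0=2.563; τ=−ln(0.1964)/2.563=0.635 → t=1.003; u2·a0=0.5454·2.563=1.398 ≤ a1=1.806 → R1 fires; R=1 G=8 D=5 C=3 Y=9
Draw 4: a1=2.064, a2=0.499, a3=0.258, a0=2.821; τ=−ln(0.4993)/2.821=0.246 → t=1.250; u2·a0=0.2087·2.821=0.589 ≤ a1=2.064 → R1 fires; R=1 G=9 D=5 C=3 Y=10
Draw 5: a1=2.322, a2=0.499, a3=0.258, a0=3.079; τ=−ln(0.1389)/3.079=0.641 → t=1.891; u2·a0=0.7713·3.079=2.375; a1=2.322 < 2.375 ≤ a1+a2=2.821 → R2 fires; R=0 G=9 D=5 C=3 Y=11
Draw 6: a1=2.322, a2=0.000, a3=0.258, a0=2.580; τ=−ln(0.2098)/2.580=0.605 → t=2.496; u2·a0=0.2496·2.580=0.644 ≤ a1=2.322 → R1 fires; R=0 G=10 D=5 C=3 Y=12
Draw 7: a1=2.580, a2=0.000, a3=0.258, a0=2.838; τ=−ln(0.8436)/2.838=0.060 → t=2.556; u2·a0=0.6845·2.838=1.943 ≤ a1=2.580 → R1 fires; R=0 G=11 D=5 C=3 Y=13
Draw 8: a1=2.838, a2=0.000, a3=0.258, a0=3.096; τ=−ln(0.3141)/3.096=0.374 → t=2.930; u2·a0=0.7821·3.096=2.421 ≤ a1=2.838 → R1 fires; R=0 G=12 D=5 C=3 Y=14
Draw 9: a1=3.096, a2=0.000, a3=0.258, a0=3.354; τ=−ln(0.8481)/3.354=0.049 → t=2.979; u2·a0=0.8051·3.354=2.700 ≤ a1=3.096 → R1 fires; R=0 G=13 D=5 C=3 Y=15
Draw 10: a1=3.354, a2=0.000, a3=0.258, a0=3.612; τ=−ln(0.8181)/3.612=0.056 → t=3.035; u2·a0=0.2232·3.612=0.806 ≤ a1=3.354 → R1 fires; R=0 G=14 D=5 C=3 Y=16
Draw 11: a1=3.612, a2=0.000, a3=0.258, a0=3.870; τ=−ln(0.9559)/3.870=0.012 → t=3.046 > T=3.04: stop.
At T=3.04: R=0 G=14 D=5 C=3 Y=16; the largest is Y.

Dominant species at T: Y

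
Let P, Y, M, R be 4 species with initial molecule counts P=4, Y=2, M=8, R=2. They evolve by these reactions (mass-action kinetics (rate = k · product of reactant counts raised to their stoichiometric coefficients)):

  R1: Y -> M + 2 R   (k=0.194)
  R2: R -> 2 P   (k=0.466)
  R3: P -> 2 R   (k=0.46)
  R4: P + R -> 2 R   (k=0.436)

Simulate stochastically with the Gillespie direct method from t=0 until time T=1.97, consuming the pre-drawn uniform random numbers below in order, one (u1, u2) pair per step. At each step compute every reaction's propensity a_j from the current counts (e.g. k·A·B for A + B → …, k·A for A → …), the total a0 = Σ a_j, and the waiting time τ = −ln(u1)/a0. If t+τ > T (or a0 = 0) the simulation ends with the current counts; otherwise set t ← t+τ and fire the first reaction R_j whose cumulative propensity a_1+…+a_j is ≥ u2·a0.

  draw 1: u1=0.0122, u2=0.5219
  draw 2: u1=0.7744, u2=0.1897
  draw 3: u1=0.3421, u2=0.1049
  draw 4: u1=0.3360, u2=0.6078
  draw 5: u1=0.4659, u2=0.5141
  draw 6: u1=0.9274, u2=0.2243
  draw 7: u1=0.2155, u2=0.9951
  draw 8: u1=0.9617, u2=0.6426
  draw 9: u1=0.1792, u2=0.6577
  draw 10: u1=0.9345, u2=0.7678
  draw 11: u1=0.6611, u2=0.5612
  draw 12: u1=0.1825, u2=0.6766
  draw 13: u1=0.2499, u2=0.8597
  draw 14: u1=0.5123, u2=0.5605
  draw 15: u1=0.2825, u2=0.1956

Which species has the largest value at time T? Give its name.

t=0.000: P=4 Y=2 M=8 R=2
Draw 1: a1=0.388, a2=0.932, a3=1.840, a4=3.488, a0=6.648; τ=−ln(0.0122)/6.648=0.663 → t=0.663; u2·a0=0.5219·6.648=3.470; a1+…+a3=3.160 < 3.470 ≤ a1+…+a4=6.648 → R4 fires; P=3 Y=2 M=8 R=3
Draw 2: a1=0.388, a2=1.398, a3=1.380, a4=3.924, a0=7.090; τ=−ln(0.7744)/7.090=0.036 → t=0.699; u2·a0=0.1897·7.090=1.345; a1=0.388 < 1.345 ≤ a1+a2=1.786 → R2 fires; P=5 Y=2 M=8 R=2
Draw 3: a1=0.388, a2=0.932, a3=2.300, a4=4.360, a0=7.980; τ=−ln(0.3421)/7.980=0.134 → t=0.833; u2·a0=0.1049·7.980=0.837; a1=0.388 < 0.837 ≤ a1+a2=1.320 → R2 fires; P=7 Y=2 M=8 R=1
Draw 4: a1=0.388, a2=0.466, a3=3.220, a4=3.052, a0=7.126; τ=−ln(0.3360)/7.126=0.153 → t=0.986; u2·a0=0.6078·7.126=4.331; a1+…+a3=4.074 < 4.331 ≤ a1+…+a4=7.126 → R4 fires; P=6 Y=2 M=8 R=2
Draw 5: a1=0.388, a2=0.932, a3=2.760, a4=5.232, a0=9.312; τ=−ln(0.4659)/9.312=0.082 → t=1.068; u2·a0=0.5141·9.312=4.787; a1+…+a3=4.080 < 4.787 ≤ a1+…+a4=9.312 → R4 fires; P=5 Y=2 M=8 R=3
Draw 6: a1=0.388, a2=1.398, a3=2.300, a4=6.540, a0=10.626; τ=−ln(0.9274)/10.626=0.007 → t=1.075; u2·a0=0.2243·10.626=2.383; a1+a2=1.786 < 2.383 ≤ a1+…+a3=4.086 → R3 fires; P=4 Y=2 M=8 R=5
Draw 7: a1=0.388, a2=2.330, a3=1.840, a4=8.720, a0=13.278; τ=−ln(0.2155)/13.278=0.116 → t=1.191; u2·a0=0.9951·13.278=13.213; a1+…+a3=4.558 < 13.213 ≤ a1+…+a4=13.278 → R4 fires; P=3 Y=2 M=8 R=6
Draw 8: a1=0.388, a2=2.796, a3=1.380, a4=7.848, a0=12.412; τ=−ln(0.9617)/12.412=0.003 → t=1.194; u2·a0=0.6426·12.412=7.976; a1+…+a3=4.564 < 7.976 ≤ a1+…+a4=12.412 → R4 fires; P=2 Y=2 M=8 R=7
Draw 9: a1=0.388, a2=3.262, a3=0.920, a4=6.104, a0=10.674; τ=−ln(0.1792)/10.674=0.161 → t=1.355; u2·a0=0.6577·10.674=7.020; a1+…+a3=4.570 < 7.020 ≤ a1+…+a4=10.674 → R4 fires; P=1 Y=2 M=8 R=8
Draw 10: a1=0.388, a2=3.728, a3=0.460, a4=3.488, a0=8.064; τ=−ln(0.9345)/8.064=0.008 → t=1.364; u2·a0=0.7678·8.064=6.192; a1+…+a3=4.576 < 6.192 ≤ a1+…+a4=8.064 → R4 fires; P=0 Y=2 M=8 R=9
Draw 11: a1=0.388, a2=4.194, a3=0.000, a4=0.000, a0=4.582; τ=−ln(0.6611)/4.582=0.090 → t=1.454; u2·a0=0.5612·4.582=2.571; a1=0.388 < 2.571 ≤ a1+a2=4.582 → R2 fires; P=2 Y=2 M=8 R=8
Draw 12: a1=0.388, a2=3.728, a3=0.920, a4=6.976, a0=12.012; τ=−ln(0.1825)/12.012=0.142 → t=1.596; u2·a0=0.6766·12.012=8.127; a1+…+a3=5.036 < 8.127 ≤ a1+…+a4=12.012 → R4 fires; P=1 Y=2 M=8 R=9
Draw 13: a1=0.388, a2=4.194, a3=0.460, a4=3.924, a0=8.966; τ=−ln(0.2499)/8.966=0.155 → t=1.750; u2·a0=0.8597·8.966=7.708; a1+…+a3=5.042 < 7.708 ≤ a1+…+a4=8.966 → R4 fires; P=0 Y=2 M=8 R=10
Draw 14: a1=0.388, a2=4.660, a3=0.000, a4=0.000, a0=5.048; τ=−ln(0.5123)/5.048=0.132 → t=1.883; u2·a0=0.5605·5.048=2.829; a1=0.388 < 2.829 ≤ a1+a2=5.048 → R2 fires; P=2 Y=2 M=8 R=9
Draw 15: a1=0.388, a2=4.194, a3=0.920, a4=7.848, a0=13.350; τ=−ln(0.2825)/13.350=0.095 → t=1.977 > T=1.97: stop.
At T=1.97: P=2 Y=2 M=8 R=9; the largest is R.

Dominant species at T: R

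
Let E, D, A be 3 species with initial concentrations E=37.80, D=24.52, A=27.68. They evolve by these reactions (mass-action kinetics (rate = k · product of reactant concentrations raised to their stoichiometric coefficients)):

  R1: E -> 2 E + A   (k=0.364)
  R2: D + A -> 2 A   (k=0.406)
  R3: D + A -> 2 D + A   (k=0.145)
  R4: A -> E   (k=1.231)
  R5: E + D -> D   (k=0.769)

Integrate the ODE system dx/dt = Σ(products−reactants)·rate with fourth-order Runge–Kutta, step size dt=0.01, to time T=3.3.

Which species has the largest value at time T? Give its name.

Dominant species at T: E

RK4 with dt=0.01: 330 steps to T=3.3. Trajectory (selected grid times):
t=0.00: E=37.80 D=24.52 A=27.68
t=0.37: E=25.43 D=0.25 A=46.45
t=0.73: E=47.25 D=0.01 A=34.04
t=1.10: E=68.96 D=0.00 A=27.97
t=1.47: E=92.03 D=0.00 A=26.51
t=1.83: E=117.76 D=0.00 A=28.19
t=2.20: E=149.39 D=0.00 A=32.40
t=2.57: E=188.18 D=0.00 A=38.89
t=2.93: E=234.83 D=0.00 A=47.45
t=3.30: E=294.42 D=0.00 A=58.84
At T=3.3: E=294.42 D=0.00 A=58.84; the largest is E.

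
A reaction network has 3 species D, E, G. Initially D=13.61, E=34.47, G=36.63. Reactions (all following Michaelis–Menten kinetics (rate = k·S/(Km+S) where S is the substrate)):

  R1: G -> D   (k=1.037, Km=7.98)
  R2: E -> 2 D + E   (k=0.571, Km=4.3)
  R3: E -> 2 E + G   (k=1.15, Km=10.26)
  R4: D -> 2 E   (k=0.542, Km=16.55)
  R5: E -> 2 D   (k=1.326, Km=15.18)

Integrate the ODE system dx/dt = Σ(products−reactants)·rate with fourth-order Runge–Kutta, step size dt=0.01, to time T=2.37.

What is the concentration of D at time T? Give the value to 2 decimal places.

D at T = 21.76

RK4 with dt=0.01: 237 steps to T=2.37. Trajectory (selected grid times):
t=0.00: D=13.61 E=34.47 G=36.63
t=0.26: D=14.51 E=34.59 G=36.64
t=0.53: D=15.44 E=34.72 G=36.65
t=0.79: D=16.34 E=34.85 G=36.66
t=1.05: D=17.23 E=34.98 G=36.67
t=1.32: D=18.16 E=35.12 G=36.68
t=1.58: D=19.06 E=35.26 G=36.69
t=1.84: D=19.95 E=35.41 G=36.70
t=2.11: D=20.87 E=35.56 G=36.71
t=2.37: D=21.76 E=35.71 G=36.72
Read off D at T=2.37: 21.76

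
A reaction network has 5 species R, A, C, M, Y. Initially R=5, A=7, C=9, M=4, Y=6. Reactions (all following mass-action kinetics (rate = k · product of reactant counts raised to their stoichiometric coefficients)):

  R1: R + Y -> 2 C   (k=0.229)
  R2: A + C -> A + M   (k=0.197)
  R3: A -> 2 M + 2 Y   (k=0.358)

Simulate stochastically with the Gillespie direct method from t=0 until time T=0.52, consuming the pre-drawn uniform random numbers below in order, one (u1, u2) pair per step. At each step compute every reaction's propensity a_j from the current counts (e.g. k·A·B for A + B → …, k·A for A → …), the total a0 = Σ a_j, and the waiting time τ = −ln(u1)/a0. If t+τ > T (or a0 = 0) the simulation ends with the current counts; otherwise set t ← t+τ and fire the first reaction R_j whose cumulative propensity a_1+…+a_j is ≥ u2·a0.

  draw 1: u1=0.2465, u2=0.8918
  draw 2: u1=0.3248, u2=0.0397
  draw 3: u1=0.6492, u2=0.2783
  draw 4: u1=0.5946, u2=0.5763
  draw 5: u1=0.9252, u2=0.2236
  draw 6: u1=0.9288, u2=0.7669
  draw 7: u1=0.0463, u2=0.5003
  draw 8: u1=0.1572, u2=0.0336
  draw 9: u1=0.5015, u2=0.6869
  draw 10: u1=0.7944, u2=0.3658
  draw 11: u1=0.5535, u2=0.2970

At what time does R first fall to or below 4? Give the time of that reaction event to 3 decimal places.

Threshold first reached at t = 0.116

t=0.000: R=5 A=7 C=9 M=4 Y=6
Draw 1: a1=6.870, a2=12.411, a3=2.506, a0=21.787; τ=−ln(0.2465)/21.787=0.064 → t=0.064; u2·a0=0.8918·21.787=19.430; a1+a2=19.281 < 19.430 ≤ a1+…+a3=21.787 → R3 fires; R=5 A=6 C=9 M=6 Y=8
Draw 2: a1=9.160, a2=10.638, a3=2.148, a0=21.946; τ=−ln(0.3248)/21.946=0.051 → t=0.116; u2·a0=0.0397·21.946=0.871 ≤ a1=9.160 → R1 fires; R=4 A=6 C=11 M=6 Y=7
Draw 3: a1=6.412, a2=13.002, a3=2.148, a0=21.562; τ=−ln(0.6492)/21.562=0.020 → t=0.136; u2·a0=0.2783·21.562=6.001 ≤ a1=6.412 → R1 fires; R=3 A=6 C=13 M=6 Y=6
Draw 4: a1=4.122, a2=15.366, a3=2.148, a0=21.636; τ=−ln(0.5946)/21.636=0.024 → t=0.160; u2·a0=0.5763·21.636=12.469; a1=4.122 < 12.469 ≤ a1+a2=19.488 → R2 fires; R=3 A=6 C=12 M=7 Y=6
Draw 5: a1=4.122, a2=14.184, a3=2.148, a0=20.454; τ=−ln(0.9252)/20.454=0.004 → t=0.163; u2·a0=0.2236·20.454=4.574; a1=4.122 < 4.574 ≤ a1+a2=18.306 → R2 fires; R=3 A=6 C=11 M=8 Y=6
Draw 6: a1=4.122, a2=13.002, a3=2.148, a0=19.272; τ=−ln(0.9288)/19.272=0.004 → t=0.167; u2·a0=0.7669·19.272=14.780; a1=4.122 < 14.780 ≤ a1+a2=17.124 → R2 fires; R=3 A=6 C=10 M=9 Y=6
Draw 7: a1=4.122, a2=11.820, a3=2.148, a0=18.090; τ=−ln(0.0463)/18.090=0.170 → t=0.337; u2·a0=0.5003·18.090=9.050; a1=4.122 < 9.050 ≤ a1+a2=15.942 → R2 fires; R=3 A=6 C=9 M=10 Y=6
Draw 8: a1=4.122, a2=10.638, a3=2.148, a0=16.908; τ=−ln(0.1572)/16.908=0.109 → t=0.446; u2·a0=0.0336·16.908=0.568 ≤ a1=4.122 → R1 fires; R=2 A=6 C=11 M=10 Y=5
Draw 9: a1=2.290, a2=13.002, a3=2.148, a0=17.440; τ=−ln(0.5015)/17.440=0.040 → t=0.486; u2·a0=0.6869·17.440=11.980; a1=2.290 < 11.980 ≤ a1+a2=15.292 → R2 fires; R=2 A=6 C=10 M=11 Y=5
Draw 10: a1=2.290, a2=11.820, a3=2.148, a0=16.258; τ=−ln(0.7944)/16.258=0.014 → t=0.500; u2·a0=0.3658·16.258=5.947; a1=2.290 < 5.947 ≤ a1+a2=14.110 → R2 fires; R=2 A=6 C=9 M=12 Y=5
Draw 11: a1=2.290, a2=10.638, a3=2.148, a0=15.076; τ=−ln(0.5535)/15.076=0.039 → t=0.539 > T=0.52: stop.
R first becomes ≤ 4 when it reaches 4 at the event at t=0.116.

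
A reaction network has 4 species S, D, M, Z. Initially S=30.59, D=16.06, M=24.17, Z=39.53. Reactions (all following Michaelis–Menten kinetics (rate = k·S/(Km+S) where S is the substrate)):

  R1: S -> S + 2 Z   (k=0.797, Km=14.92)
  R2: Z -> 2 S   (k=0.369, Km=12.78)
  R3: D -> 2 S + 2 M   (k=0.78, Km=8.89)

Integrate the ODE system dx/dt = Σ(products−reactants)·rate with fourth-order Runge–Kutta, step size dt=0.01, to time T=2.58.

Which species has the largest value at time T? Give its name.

Dominant species at T: Z

RK4 with dt=0.01: 258 steps to T=2.58. Trajectory (selected grid times):
t=0.00: S=30.59 D=16.06 M=24.17 Z=39.53
t=0.29: S=31.04 D=15.91 M=24.46 Z=39.76
t=0.57: S=31.48 D=15.77 M=24.74 Z=39.98
t=0.86: S=31.93 D=15.63 M=25.03 Z=40.22
t=1.15: S=32.38 D=15.49 M=25.32 Z=40.45
t=1.43: S=32.81 D=15.35 M=25.59 Z=40.68
t=1.72: S=33.26 D=15.20 M=25.88 Z=40.92
t=2.01: S=33.71 D=15.06 M=26.17 Z=41.15
t=2.29: S=34.14 D=14.93 M=26.44 Z=41.39
t=2.58: S=34.59 D=14.78 M=26.72 Z=41.63
At T=2.58: S=34.59 D=14.78 M=26.72 Z=41.63; the largest is Z.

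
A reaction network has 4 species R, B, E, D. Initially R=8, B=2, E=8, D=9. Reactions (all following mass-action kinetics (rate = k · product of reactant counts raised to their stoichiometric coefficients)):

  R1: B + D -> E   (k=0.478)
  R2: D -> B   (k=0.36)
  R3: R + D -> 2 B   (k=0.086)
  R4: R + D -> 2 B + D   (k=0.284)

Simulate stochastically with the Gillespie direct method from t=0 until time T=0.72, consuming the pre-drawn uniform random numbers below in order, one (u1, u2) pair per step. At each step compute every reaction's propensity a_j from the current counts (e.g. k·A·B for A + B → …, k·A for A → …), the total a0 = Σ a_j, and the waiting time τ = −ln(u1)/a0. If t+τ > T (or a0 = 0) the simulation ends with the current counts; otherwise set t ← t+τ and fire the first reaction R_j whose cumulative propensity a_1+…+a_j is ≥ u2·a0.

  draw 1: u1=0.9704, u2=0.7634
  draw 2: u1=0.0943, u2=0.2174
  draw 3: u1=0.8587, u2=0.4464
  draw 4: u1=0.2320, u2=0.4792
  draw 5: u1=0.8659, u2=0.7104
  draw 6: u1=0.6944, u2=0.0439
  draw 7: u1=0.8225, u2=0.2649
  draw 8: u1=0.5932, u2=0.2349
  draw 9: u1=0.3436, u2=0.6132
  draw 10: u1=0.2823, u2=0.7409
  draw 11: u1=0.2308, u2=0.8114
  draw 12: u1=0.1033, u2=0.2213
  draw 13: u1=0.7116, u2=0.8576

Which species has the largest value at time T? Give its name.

Dominant species at T: E

t=0.000: R=8 B=2 E=8 D=9
Draw 1: a1=8.604, a2=3.240, a3=6.192, a4=20.448, a0=38.484; τ=−ln(0.9704)/38.484=0.001 → t=0.001; u2·a0=0.7634·38.484=29.379; a1+…+a3=18.036 < 29.379 ≤ a1+…+a4=38.484 → R4 fires; R=7 B=4 E=8 D=9
Draw 2: a1=17.208, a2=3.240, a3=5.418, a4=17.892, a0=43.758; τ=−ln(0.0943)/43.758=0.054 → t=0.055; u2·a0=0.2174·43.758=9.513 ≤ a1=17.208 → R1 fires; R=7 B=3 E=9 D=8
Draw 3: a1=11.472, a2=2.880, a3=4.816, a4=15.904, a0=35.072; τ=−ln(0.8587)/35.072=0.004 → t=0.059; u2·a0=0.4464·35.072=15.656; a1+a2=14.352 < 15.656 ≤ a1+…+a3=19.168 → R3 fires; R=6 B=5 E=9 D=7
Draw 4: a1=16.730, a2=2.520, a3=3.612, a4=11.928, a0=34.790; τ=−ln(0.2320)/34.790=0.042 → t=0.101; u2·a0=0.4792·34.790=16.671 ≤ a1=16.730 → R1 fires; R=6 B=4 E=10 D=6
Draw 5: a1=11.472, a2=2.160, a3=3.096, a4=10.224, a0=26.952; τ=−ln(0.8659)/26.952=0.005 → t=0.106; u2·a0=0.7104·26.952=19.147; a1+…+a3=16.728 < 19.147 ≤ a1+…+a4=26.952 → R4 fires; R=5 B=6 E=10 D=6
Draw 6: a1=17.208, a2=2.160, a3=2.580, a4=8.520, a0=30.468; τ=−ln(0.6944)/30.468=0.012 → t=0.118; u2·a0=0.0439·30.468=1.338 ≤ a1=17.208 → R1 fires; R=5 B=5 E=11 D=5
Draw 7: a1=11.950, a2=1.800, a3=2.150, a4=7.100, a0=23.000; τ=−ln(0.8225)/23.000=0.008 → t=0.127; u2·a0=0.2649·23.000=6.093 ≤ a1=11.950 → R1 fires; R=5 B=4 E=12 D=4
Draw 8: a1=7.648, a2=1.440, a3=1.720, a4=5.680, a0=16.488; τ=−ln(0.5932)/16.488=0.032 → t=0.159; u2·a0=0.2349·16.488=3.873 ≤ a1=7.648 → R1 fires; R=5 B=3 E=13 D=3
Draw 9: a1=4.302, a2=1.080, a3=1.290, a4=4.260, a0=10.932; τ=−ln(0.3436)/10.932=0.098 → t=0.256; u2·a0=0.6132·10.932=6.704; a1+…+a3=6.672 < 6.704 ≤ a1+…+a4=10.932 → R4 fires; R=4 B=5 E=13 D=3
Draw 10: a1=7.170, a2=1.080, a3=1.032, a4=3.408, a0=12.690; τ=−ln(0.2823)/12.690=0.100 → t=0.356; u2·a0=0.7409·12.690=9.402; a1+…+a3=9.282 < 9.402 ≤ a1+…+a4=12.690 → R4 fires; R=3 B=7 E=13 D=3
Draw 11: a1=10.038, a2=1.080, a3=0.774, a4=2.556, a0=14.448; τ=−ln(0.2308)/14.448=0.101 → t=0.457; u2·a0=0.8114·14.448=11.723; a1+a2=11.118 < 11.723 ≤ a1+…+a3=11.892 → R3 fires; R=2 B=9 E=13 D=2
Draw 12: a1=8.604, a2=0.720, a3=0.344, a4=1.136, a0=10.804; τ=−ln(0.1033)/10.804=0.210 → t=0.668; u2·a0=0.2213·10.804=2.391 ≤ a1=8.604 → R1 fires; R=2 B=8 E=14 D=1
Draw 13: a1=3.824, a2=0.360, a3=0.172, a4=0.568, a0=4.924; τ=−ln(0.7116)/4.924=0.069 → t=0.737 > T=0.72: stop.
At T=0.72: R=2 B=8 E=14 D=1; the largest is E.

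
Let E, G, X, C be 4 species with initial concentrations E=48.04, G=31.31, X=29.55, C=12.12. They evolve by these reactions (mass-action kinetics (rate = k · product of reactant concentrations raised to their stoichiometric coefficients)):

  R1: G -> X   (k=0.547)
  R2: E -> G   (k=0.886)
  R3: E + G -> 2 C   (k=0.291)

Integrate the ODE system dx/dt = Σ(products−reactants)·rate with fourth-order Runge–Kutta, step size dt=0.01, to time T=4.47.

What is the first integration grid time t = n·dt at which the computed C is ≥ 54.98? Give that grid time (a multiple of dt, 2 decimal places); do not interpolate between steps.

Threshold first reached at t = 0.12

RK4 with dt=0.01: 447 steps to T=4.47. Trajectory (selected grid times):
t=0.00: E=48.04 G=31.31 X=29.55 C=12.12
t=0.11: E=23.70 G=12.23 X=30.69 C=54.40
t=0.12: E=22.69 G=11.57 X=30.76 C=56.00
t=0.50: E=7.89 G=4.31 X=32.11 C=76.71
t=0.99: E=3.10 G=2.97 X=33.05 C=81.90
t=1.49: E=1.36 G=2.36 X=33.77 C=83.53
t=1.99: E=0.64 G=1.90 X=34.35 C=84.13
t=2.48: E=0.33 G=1.53 X=34.81 C=84.36
t=2.98: E=0.17 G=1.21 X=35.18 C=84.45
t=3.48: E=0.09 G=0.95 X=35.48 C=84.49
t=3.97: E=0.05 G=0.75 X=35.71 C=84.51
t=4.47: E=0.03 G=0.58 X=35.89 C=84.52
C(0.11)=54.397 < 54.98 but C(0.12)=56.002 ≥ 54.98, so the first grid time is t=0.12.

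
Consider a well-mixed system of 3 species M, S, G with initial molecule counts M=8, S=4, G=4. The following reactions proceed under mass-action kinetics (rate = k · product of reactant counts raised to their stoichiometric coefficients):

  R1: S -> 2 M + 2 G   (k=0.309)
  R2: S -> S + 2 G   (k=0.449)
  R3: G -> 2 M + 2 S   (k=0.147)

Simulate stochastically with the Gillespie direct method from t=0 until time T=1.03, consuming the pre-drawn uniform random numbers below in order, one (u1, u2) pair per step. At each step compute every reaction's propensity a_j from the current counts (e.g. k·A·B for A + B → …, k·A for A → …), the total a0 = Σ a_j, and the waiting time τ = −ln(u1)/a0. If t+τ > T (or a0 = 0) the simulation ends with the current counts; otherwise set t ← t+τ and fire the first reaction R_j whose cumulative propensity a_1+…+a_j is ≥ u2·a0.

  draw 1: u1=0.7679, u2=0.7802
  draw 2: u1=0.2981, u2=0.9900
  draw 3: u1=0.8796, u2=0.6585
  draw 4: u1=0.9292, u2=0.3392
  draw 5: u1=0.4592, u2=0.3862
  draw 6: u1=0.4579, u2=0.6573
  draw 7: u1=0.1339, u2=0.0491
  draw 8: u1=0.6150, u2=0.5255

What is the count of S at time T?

t=0.000: M=8 S=4 G=4
Draw 1: a1=1.236, a2=1.796, a3=0.588, a0=3.620; τ=−ln(0.7679)/3.620=0.073 → t=0.073; u2·a0=0.7802·3.620=2.824; a1=1.236 < 2.824 ≤ a1+a2=3.032 → R2 fires; M=8 S=4 G=6
Draw 2: a1=1.236, a2=1.796, a3=0.882, a0=3.914; τ=−ln(0.2981)/3.914=0.309 → t=0.382; u2·a0=0.9900·3.914=3.875; a1+a2=3.032 < 3.875 ≤ a1+…+a3=3.914 → R3 fires; M=10 S=6 G=5
Draw 3: a1=1.854, a2=2.694, a3=0.735, a0=5.283; τ=−ln(0.8796)/5.283=0.024 → t=0.406; u2·a0=0.6585·5.283=3.479; a1=1.854 < 3.479 ≤ a1+a2=4.548 → R2 fires; M=10 S=6 G=7
Draw 4: a1=1.854, a2=2.694, a3=1.029, a0=5.577; τ=−ln(0.9292)/5.577=0.013 → t=0.420; u2·a0=0.3392·5.577=1.892; a1=1.854 < 1.892 ≤ a1+a2=4.548 → R2 fires; M=10 S=6 G=9
Draw 5: a1=1.854, a2=2.694, a3=1.323, a0=5.871; τ=−ln(0.4592)/5.871=0.133 → t=0.552; u2·a0=0.3862·5.871=2.267; a1=1.854 < 2.267 ≤ a1+a2=4.548 → R2 fires; M=10 S=6 G=11
Draw 6: a1=1.854, a2=2.694, a3=1.617, a0=6.165; τ=−ln(0.4579)/6.165=0.127 → t=0.679; u2·a0=0.6573·6.165=4.052; a1=1.854 < 4.052 ≤ a1+a2=4.548 → R2 fires; M=10 S=6 G=13
Draw 7: a1=1.854, a2=2.694, a3=1.911, a0=6.459; τ=−ln(0.1339)/6.459=0.311 → t=0.990; u2·a0=0.0491·6.459=0.317 ≤ a1=1.854 → R1 fires; M=12 S=5 G=15
Draw 8: a1=1.545, a2=2.245, a3=2.205, a0=5.995; τ=−ln(0.6150)/5.995=0.081 → t=1.071 > T=1.03: stop.
Read off S at T=1.03: 5

S at T = 5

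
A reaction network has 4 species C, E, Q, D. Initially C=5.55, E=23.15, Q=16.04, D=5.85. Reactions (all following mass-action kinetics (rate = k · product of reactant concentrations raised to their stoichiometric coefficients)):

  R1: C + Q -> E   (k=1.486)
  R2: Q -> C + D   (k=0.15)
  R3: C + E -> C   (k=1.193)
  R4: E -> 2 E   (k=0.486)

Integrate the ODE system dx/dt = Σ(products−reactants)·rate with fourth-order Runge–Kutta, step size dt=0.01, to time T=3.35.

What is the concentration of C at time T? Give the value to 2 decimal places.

RK4 with dt=0.01: 335 steps to T=3.35. Trajectory (selected grid times):
t=0.00: C=5.55 E=23.15 Q=16.04 D=5.85
t=0.37: C=0.12 E=24.60 Q=9.42 D=6.45
t=0.74: C=0.10 E=28.67 Q=8.41 D=6.94
t=1.12: C=0.10 E=33.43 Q=7.51 D=7.39
t=1.49: C=0.10 E=38.69 Q=6.72 D=7.79
t=1.86: C=0.10 E=44.67 Q=6.01 D=8.14
t=2.23: C=0.10 E=51.48 Q=5.38 D=8.46
t=2.61: C=0.10 E=59.47 Q=4.80 D=8.75
t=2.98: C=0.10 E=68.35 Q=4.30 D=9.00
t=3.35: C=0.10 E=78.49 Q=3.84 D=9.22
Read off C at T=3.35: 0.10

C at T = 0.10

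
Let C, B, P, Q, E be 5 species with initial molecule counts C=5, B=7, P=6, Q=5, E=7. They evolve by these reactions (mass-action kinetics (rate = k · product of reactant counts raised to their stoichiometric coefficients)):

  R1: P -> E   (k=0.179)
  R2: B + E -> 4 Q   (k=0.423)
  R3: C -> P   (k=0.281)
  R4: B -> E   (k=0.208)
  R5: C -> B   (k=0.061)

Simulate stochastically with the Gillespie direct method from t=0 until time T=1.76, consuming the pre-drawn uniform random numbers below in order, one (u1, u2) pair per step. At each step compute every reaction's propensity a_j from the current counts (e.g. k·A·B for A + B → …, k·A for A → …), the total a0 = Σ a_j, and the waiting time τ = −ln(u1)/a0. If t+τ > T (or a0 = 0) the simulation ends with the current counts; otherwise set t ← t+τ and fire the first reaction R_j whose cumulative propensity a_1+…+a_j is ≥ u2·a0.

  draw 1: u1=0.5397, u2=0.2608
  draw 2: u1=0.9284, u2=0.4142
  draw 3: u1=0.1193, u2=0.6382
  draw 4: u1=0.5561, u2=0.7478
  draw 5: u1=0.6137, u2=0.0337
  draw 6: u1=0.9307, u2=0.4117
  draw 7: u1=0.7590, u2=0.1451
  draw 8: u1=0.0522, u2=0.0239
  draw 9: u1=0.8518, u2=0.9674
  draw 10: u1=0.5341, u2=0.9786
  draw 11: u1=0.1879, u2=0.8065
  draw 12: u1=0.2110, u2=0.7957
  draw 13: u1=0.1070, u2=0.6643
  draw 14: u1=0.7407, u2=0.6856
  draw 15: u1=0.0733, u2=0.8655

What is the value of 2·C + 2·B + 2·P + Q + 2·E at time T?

Check how each reaction changes W = 2·C + 2·B + 2·P + Q + 2·E (weight of products minus weight of reactants):
R1: P -> E: (2·1) − (2·1) = 2 − 2 = 0
R2: B + E -> 4 Q: (1·4) − (2·1 + 2·1) = 4 − 4 = 0
R3: C -> P: (2·1) − (2·1) = 2 − 2 = 0
R4: B -> E: (2·1) − (2·1) = 2 − 2 = 0
R5: C -> B: (2·1) − (2·1) = 2 − 2 = 0
Every reaction leaves W unchanged, so W is conserved and no simulation is needed: W(T) = W(0) = 2·5 + 2·7 + 2·6 + 5 + 2·7 = 55

Value at T = 55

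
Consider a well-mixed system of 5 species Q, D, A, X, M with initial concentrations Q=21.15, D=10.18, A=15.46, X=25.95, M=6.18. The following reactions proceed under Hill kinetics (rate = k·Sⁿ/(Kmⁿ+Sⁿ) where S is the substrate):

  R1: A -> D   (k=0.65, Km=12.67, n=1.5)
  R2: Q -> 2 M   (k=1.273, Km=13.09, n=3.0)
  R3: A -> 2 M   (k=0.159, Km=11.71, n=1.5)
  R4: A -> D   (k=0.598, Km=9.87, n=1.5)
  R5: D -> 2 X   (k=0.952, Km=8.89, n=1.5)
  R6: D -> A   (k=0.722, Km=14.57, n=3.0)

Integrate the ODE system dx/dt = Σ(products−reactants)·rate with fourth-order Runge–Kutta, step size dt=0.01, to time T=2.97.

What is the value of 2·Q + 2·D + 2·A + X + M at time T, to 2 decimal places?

Value at T = 125.71

Check how each reaction changes W = 2·Q + 2·D + 2·A + X + M (weight of products minus weight of reactants):
R1: A -> D: (2·1) − (2·1) = 2 − 2 = 0
R2: Q -> 2 M: (1·2) − (2·1) = 2 − 2 = 0
R3: A -> 2 M: (1·2) − (2·1) = 2 − 2 = 0
R4: A -> D: (2·1) − (2·1) = 2 − 2 = 0
R5: D -> 2 X: (1·2) − (2·1) = 2 − 2 = 0
R6: D -> A: (2·1) − (2·1) = 2 − 2 = 0
Every reaction leaves W unchanged, so W is conserved and no simulation is needed: W(T) = W(0) = 2·21.15 + 2·10.18 + 2·15.46 + 25.95 + 6.18 = 125.71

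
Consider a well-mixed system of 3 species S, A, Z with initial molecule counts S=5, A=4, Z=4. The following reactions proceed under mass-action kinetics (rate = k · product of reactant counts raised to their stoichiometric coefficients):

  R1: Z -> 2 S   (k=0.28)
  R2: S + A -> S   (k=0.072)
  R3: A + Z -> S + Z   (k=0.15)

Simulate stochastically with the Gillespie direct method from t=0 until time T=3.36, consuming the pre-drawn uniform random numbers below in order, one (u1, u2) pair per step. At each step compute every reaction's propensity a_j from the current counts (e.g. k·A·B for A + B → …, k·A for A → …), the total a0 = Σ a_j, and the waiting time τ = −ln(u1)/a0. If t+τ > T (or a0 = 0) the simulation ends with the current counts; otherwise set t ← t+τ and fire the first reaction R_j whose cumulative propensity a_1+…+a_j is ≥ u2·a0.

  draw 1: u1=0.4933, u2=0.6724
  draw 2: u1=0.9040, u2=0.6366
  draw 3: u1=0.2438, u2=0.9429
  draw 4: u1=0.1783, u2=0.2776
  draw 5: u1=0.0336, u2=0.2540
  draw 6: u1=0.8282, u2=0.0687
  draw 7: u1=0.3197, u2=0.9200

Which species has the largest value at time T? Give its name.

t=0.000: S=5 A=4 Z=4
Draw 1: a1=1.120, a2=1.440, a3=2.400, a0=4.960; τ=−ln(0.4933)/4.960=0.142 → t=0.142; u2·a0=0.6724·4.960=3.335; a1+a2=2.560 < 3.335 ≤ a1+…+a3=4.960 → R3 fires; S=6 A=3 Z=4
Draw 2: a1=1.120, a2=1.296, a3=1.800, a0=4.216; τ=−ln(0.9040)/4.216=0.024 → t=0.166; u2·a0=0.6366·4.216=2.684; a1+a2=2.416 < 2.684 ≤ a1+…+a3=4.216 → R3 fires; S=7 A=2 Z=4
Draw 3: a1=1.120, a2=1.008, a3=1.200, a0=3.328; τ=−ln(0.2438)/3.328=0.424 → t=0.591; u2·a0=0.9429·3.328=3.138; a1+a2=2.128 < 3.138 ≤ a1+…+a3=3.328 → R3 fires; S=8 A=1 Z=4
Draw 4: a1=1.120, a2=0.576, a3=0.600, a0=2.296; τ=−ln(0.1783)/2.296=0.751 → t=1.342; u2·a0=0.2776·2.296=0.637 ≤ a1=1.120 → R1 fires; S=10 A=1 Z=3
Draw 5: a1=0.840, a2=0.720, a3=0.450, a0=2.010; τ=−ln(0.0336)/2.010=1.688 → t=3.030; u2·a0=0.2540·2.010=0.511 ≤ a1=0.840 → R1 fires; S=12 A=1 Z=2
Draw 6: a1=0.560, a2=0.864, a3=0.300, a0=1.724; τ=−ln(0.8282)/1.724=0.109 → t=3.139; u2·a0=0.0687·1.724=0.118 ≤ a1=0.560 → R1 fires; S=14 A=1 Z=1
Draw 7: a1=0.280, a2=1.008, a3=0.150, a0=1.438; τ=−ln(0.3197)/1.438=0.793 → t=3.932 > T=3.36: stop.
At T=3.36: S=14 A=1 Z=1; the largest is S.

Dominant species at T: S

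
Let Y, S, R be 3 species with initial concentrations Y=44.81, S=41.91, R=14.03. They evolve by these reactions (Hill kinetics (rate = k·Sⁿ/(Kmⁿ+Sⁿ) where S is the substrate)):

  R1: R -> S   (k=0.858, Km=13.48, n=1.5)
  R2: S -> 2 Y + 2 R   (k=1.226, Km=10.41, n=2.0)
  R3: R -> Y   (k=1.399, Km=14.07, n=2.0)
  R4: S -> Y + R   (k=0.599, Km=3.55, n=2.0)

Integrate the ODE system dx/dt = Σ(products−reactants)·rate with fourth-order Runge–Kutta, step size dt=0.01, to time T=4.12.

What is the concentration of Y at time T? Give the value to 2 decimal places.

RK4 with dt=0.01: 412 steps to T=4.12. Trajectory (selected grid times):
t=0.00: Y=44.81 S=41.91 R=14.03
t=0.46: Y=46.47 S=41.31 R=14.83
t=0.92: Y=48.15 S=40.72 R=15.60
t=1.37: Y=49.81 S=40.16 R=16.33
t=1.83: Y=51.52 S=39.58 R=17.05
t=2.29: Y=53.23 S=39.02 R=17.76
t=2.75: Y=54.96 S=38.46 R=18.44
t=3.20: Y=56.66 S=37.92 R=19.09
t=3.66: Y=58.40 S=37.37 R=19.74
t=4.12: Y=60.15 S=36.83 R=20.37
Read off Y at T=4.12: 60.15

Y at T = 60.15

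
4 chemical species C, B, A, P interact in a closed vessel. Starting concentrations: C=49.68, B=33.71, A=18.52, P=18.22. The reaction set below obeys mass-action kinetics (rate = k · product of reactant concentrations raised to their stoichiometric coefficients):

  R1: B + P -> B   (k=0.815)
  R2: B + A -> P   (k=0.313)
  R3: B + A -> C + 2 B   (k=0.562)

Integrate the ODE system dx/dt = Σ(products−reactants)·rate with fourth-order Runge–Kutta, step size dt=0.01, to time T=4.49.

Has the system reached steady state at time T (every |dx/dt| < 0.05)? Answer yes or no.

Steady state at T: yes

RK4 with dt=0.01: 449 steps to T=4.49. Trajectory (selected grid times):
t=0.00: C=49.68 B=33.71 A=18.52 P=18.22
t=0.50: C=61.58 B=38.98 A=0.00 P=0.00
t=1.00: C=61.58 B=38.98 A=0.00 P=0.00
t=1.50: C=61.58 B=38.98 A=0.00 P=0.00
t=2.00: C=61.58 B=38.98 A=0.00 P=0.00
t=2.49: C=61.58 B=38.98 A=0.00 P=0.00
t=2.99: C=61.58 B=38.98 A=0.00 P=0.00
t=3.49: C=61.58 B=38.98 A=0.00 P=0.00
t=3.99: C=61.58 B=38.98 A=0.00 P=0.00
t=4.49: C=61.58 B=38.98 A=0.00 P=0.00
Rates at T: R1=0.0000, R2=0.0000, R3=0.0000
dx/dt at T (Σ net stoichiometry × rate): C=+0.0000, B=+0.0000, A=-0.0000, P=-0.0000
Largest |dx/dt| is |-0.0000| (P) < 0.05 → steady.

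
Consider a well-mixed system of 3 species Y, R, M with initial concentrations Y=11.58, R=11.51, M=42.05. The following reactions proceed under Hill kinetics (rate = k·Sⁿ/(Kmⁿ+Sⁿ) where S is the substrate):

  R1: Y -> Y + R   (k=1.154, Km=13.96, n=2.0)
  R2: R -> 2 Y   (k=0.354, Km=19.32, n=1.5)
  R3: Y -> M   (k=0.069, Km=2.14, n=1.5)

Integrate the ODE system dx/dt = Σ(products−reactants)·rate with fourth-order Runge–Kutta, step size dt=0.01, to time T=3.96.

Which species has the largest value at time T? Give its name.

RK4 with dt=0.01: 396 steps to T=3.96. Trajectory (selected grid times):
t=0.00: Y=11.58 R=11.51 M=42.05
t=0.44: Y=11.65 R=11.67 M=42.08
t=0.88: Y=11.72 R=11.83 M=42.11
t=1.32: Y=11.80 R=11.99 M=42.13
t=1.76: Y=11.87 R=12.15 M=42.16
t=2.20: Y=11.95 R=12.31 M=42.19
t=2.64: Y=12.02 R=12.47 M=42.22
t=3.08: Y=12.10 R=12.64 M=42.25
t=3.52: Y=12.18 R=12.80 M=42.28
t=3.96: Y=12.27 R=12.97 M=42.30
At T=3.96: Y=12.27 R=12.97 M=42.30; the largest is M.

Dominant species at T: M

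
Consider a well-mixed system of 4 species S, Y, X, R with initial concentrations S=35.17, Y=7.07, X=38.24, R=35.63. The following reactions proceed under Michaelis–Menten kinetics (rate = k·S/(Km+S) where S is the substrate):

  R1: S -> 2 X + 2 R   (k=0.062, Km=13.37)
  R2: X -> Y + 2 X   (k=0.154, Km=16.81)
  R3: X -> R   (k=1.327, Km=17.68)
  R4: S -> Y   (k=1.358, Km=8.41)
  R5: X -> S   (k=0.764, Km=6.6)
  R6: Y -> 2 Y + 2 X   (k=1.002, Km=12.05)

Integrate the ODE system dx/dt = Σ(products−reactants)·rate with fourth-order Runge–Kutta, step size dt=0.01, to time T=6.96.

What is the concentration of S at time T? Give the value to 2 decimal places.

RK4 with dt=0.01: 696 steps to T=6.96. Trajectory (selected grid times):
t=0.00: S=35.17 Y=7.07 X=38.24 R=35.63
t=0.77: S=34.79 Y=8.30 X=37.79 R=36.40
t=1.55: S=34.41 Y=9.56 X=37.40 R=37.17
t=2.32: S=34.04 Y=10.84 X=37.06 R=37.93
t=3.09: S=33.67 Y=12.13 X=36.78 R=38.69
t=3.87: S=33.29 Y=13.46 X=36.53 R=39.46
t=4.64: S=32.92 Y=14.80 X=36.33 R=40.21
t=5.41: S=32.55 Y=16.14 X=36.16 R=40.97
t=6.19: S=32.18 Y=17.52 X=36.02 R=41.73
t=6.96: S=31.82 Y=18.89 X=35.92 R=42.48
Read off S at T=6.96: 31.82

S at T = 31.82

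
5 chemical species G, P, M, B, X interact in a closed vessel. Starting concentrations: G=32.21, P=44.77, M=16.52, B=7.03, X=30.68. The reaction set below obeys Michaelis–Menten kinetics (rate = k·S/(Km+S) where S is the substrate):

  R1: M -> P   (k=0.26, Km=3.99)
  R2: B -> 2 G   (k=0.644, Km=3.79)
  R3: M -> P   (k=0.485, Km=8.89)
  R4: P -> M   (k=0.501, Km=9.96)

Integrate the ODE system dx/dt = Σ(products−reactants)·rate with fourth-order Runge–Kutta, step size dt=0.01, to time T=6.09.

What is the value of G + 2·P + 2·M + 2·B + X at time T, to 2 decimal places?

Value at T = 199.53

Check how each reaction changes W = G + 2·P + 2·M + 2·B + X (weight of products minus weight of reactants):
R1: M -> P: (2·1) − (2·1) = 2 − 2 = 0
R2: B -> 2 G: (1·2) − (2·1) = 2 − 2 = 0
R3: M -> P: (2·1) − (2·1) = 2 − 2 = 0
R4: P -> M: (2·1) − (2·1) = 2 − 2 = 0
Every reaction leaves W unchanged, so W is conserved and no simulation is needed: W(T) = W(0) = 32.21 + 2·44.77 + 2·16.52 + 2·7.03 + 30.68 = 199.53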